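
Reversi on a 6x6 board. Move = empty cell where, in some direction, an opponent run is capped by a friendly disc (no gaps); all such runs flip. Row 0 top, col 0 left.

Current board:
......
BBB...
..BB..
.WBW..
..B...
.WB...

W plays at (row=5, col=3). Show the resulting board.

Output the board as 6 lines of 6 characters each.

Answer: ......
BBB...
..BB..
.WBW..
..W...
.WWW..

Derivation:
Place W at (5,3); scan 8 dirs for brackets.
Dir NW: opp run (4,2) capped by W -> flip
Dir N: first cell '.' (not opp) -> no flip
Dir NE: first cell '.' (not opp) -> no flip
Dir W: opp run (5,2) capped by W -> flip
Dir E: first cell '.' (not opp) -> no flip
Dir SW: edge -> no flip
Dir S: edge -> no flip
Dir SE: edge -> no flip
All flips: (4,2) (5,2)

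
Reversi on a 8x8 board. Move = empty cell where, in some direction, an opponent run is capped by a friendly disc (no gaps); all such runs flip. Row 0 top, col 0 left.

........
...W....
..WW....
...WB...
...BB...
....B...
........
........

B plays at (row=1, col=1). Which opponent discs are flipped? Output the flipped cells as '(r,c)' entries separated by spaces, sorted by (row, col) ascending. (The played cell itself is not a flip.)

Dir NW: first cell '.' (not opp) -> no flip
Dir N: first cell '.' (not opp) -> no flip
Dir NE: first cell '.' (not opp) -> no flip
Dir W: first cell '.' (not opp) -> no flip
Dir E: first cell '.' (not opp) -> no flip
Dir SW: first cell '.' (not opp) -> no flip
Dir S: first cell '.' (not opp) -> no flip
Dir SE: opp run (2,2) (3,3) capped by B -> flip

Answer: (2,2) (3,3)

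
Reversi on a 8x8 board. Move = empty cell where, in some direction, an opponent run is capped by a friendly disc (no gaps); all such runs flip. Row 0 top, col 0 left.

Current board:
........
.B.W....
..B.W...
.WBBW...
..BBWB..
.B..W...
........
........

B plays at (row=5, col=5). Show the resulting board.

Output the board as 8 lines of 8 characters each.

Place B at (5,5); scan 8 dirs for brackets.
Dir NW: opp run (4,4) capped by B -> flip
Dir N: first cell 'B' (not opp) -> no flip
Dir NE: first cell '.' (not opp) -> no flip
Dir W: opp run (5,4), next='.' -> no flip
Dir E: first cell '.' (not opp) -> no flip
Dir SW: first cell '.' (not opp) -> no flip
Dir S: first cell '.' (not opp) -> no flip
Dir SE: first cell '.' (not opp) -> no flip
All flips: (4,4)

Answer: ........
.B.W....
..B.W...
.WBBW...
..BBBB..
.B..WB..
........
........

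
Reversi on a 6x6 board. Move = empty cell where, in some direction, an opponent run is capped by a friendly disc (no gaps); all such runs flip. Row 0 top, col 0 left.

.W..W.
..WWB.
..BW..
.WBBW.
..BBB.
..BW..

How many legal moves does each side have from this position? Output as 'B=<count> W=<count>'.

Answer: B=10 W=8

Derivation:
-- B to move --
(0,0): no bracket -> illegal
(0,2): flips 1 -> legal
(0,3): flips 2 -> legal
(0,5): no bracket -> illegal
(1,0): no bracket -> illegal
(1,1): flips 2 -> legal
(1,5): no bracket -> illegal
(2,0): flips 1 -> legal
(2,1): no bracket -> illegal
(2,4): flips 2 -> legal
(2,5): flips 1 -> legal
(3,0): flips 1 -> legal
(3,5): flips 1 -> legal
(4,0): flips 1 -> legal
(4,1): no bracket -> illegal
(4,5): no bracket -> illegal
(5,4): flips 1 -> legal
B mobility = 10
-- W to move --
(0,3): no bracket -> illegal
(0,5): flips 1 -> legal
(1,1): no bracket -> illegal
(1,5): flips 1 -> legal
(2,1): flips 1 -> legal
(2,4): flips 1 -> legal
(2,5): no bracket -> illegal
(3,5): flips 1 -> legal
(4,1): flips 1 -> legal
(4,5): no bracket -> illegal
(5,1): flips 1 -> legal
(5,4): flips 1 -> legal
(5,5): no bracket -> illegal
W mobility = 8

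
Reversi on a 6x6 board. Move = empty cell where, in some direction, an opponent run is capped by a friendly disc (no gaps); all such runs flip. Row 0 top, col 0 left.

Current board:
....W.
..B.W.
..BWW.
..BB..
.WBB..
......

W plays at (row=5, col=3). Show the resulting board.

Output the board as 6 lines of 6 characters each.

Place W at (5,3); scan 8 dirs for brackets.
Dir NW: opp run (4,2), next='.' -> no flip
Dir N: opp run (4,3) (3,3) capped by W -> flip
Dir NE: first cell '.' (not opp) -> no flip
Dir W: first cell '.' (not opp) -> no flip
Dir E: first cell '.' (not opp) -> no flip
Dir SW: edge -> no flip
Dir S: edge -> no flip
Dir SE: edge -> no flip
All flips: (3,3) (4,3)

Answer: ....W.
..B.W.
..BWW.
..BW..
.WBW..
...W..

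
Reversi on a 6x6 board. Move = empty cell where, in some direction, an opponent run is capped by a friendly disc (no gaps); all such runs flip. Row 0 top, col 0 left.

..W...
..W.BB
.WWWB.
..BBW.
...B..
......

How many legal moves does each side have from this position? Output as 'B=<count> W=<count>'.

-- B to move --
(0,1): no bracket -> illegal
(0,3): no bracket -> illegal
(1,0): flips 1 -> legal
(1,1): flips 1 -> legal
(1,3): flips 1 -> legal
(2,0): flips 3 -> legal
(2,5): flips 1 -> legal
(3,0): no bracket -> illegal
(3,1): no bracket -> illegal
(3,5): flips 1 -> legal
(4,4): flips 1 -> legal
(4,5): no bracket -> illegal
B mobility = 7
-- W to move --
(0,3): no bracket -> illegal
(0,4): flips 2 -> legal
(0,5): flips 1 -> legal
(1,3): no bracket -> illegal
(2,5): flips 1 -> legal
(3,1): flips 2 -> legal
(3,5): no bracket -> illegal
(4,1): flips 1 -> legal
(4,2): flips 1 -> legal
(4,4): flips 1 -> legal
(5,2): flips 1 -> legal
(5,3): flips 2 -> legal
(5,4): flips 2 -> legal
W mobility = 10

Answer: B=7 W=10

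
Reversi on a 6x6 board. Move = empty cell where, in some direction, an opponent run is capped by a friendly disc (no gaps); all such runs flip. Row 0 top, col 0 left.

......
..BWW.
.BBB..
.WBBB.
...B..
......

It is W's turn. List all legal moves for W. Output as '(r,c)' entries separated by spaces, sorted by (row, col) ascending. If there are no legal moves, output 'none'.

Answer: (1,1) (3,5) (4,1) (5,3)

Derivation:
(0,1): no bracket -> illegal
(0,2): no bracket -> illegal
(0,3): no bracket -> illegal
(1,0): no bracket -> illegal
(1,1): flips 2 -> legal
(2,0): no bracket -> illegal
(2,4): no bracket -> illegal
(2,5): no bracket -> illegal
(3,0): no bracket -> illegal
(3,5): flips 3 -> legal
(4,1): flips 2 -> legal
(4,2): no bracket -> illegal
(4,4): no bracket -> illegal
(4,5): no bracket -> illegal
(5,2): no bracket -> illegal
(5,3): flips 3 -> legal
(5,4): no bracket -> illegal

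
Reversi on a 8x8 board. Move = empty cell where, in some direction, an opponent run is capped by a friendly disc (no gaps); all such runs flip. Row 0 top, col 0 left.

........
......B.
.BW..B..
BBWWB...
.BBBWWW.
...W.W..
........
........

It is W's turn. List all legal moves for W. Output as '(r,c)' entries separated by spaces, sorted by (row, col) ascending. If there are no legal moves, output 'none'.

(0,5): no bracket -> illegal
(0,6): no bracket -> illegal
(0,7): no bracket -> illegal
(1,0): flips 1 -> legal
(1,1): no bracket -> illegal
(1,2): no bracket -> illegal
(1,4): no bracket -> illegal
(1,5): no bracket -> illegal
(1,7): no bracket -> illegal
(2,0): flips 3 -> legal
(2,3): flips 1 -> legal
(2,4): flips 1 -> legal
(2,6): no bracket -> illegal
(2,7): no bracket -> illegal
(3,5): flips 1 -> legal
(3,6): no bracket -> illegal
(4,0): flips 4 -> legal
(5,0): flips 1 -> legal
(5,1): flips 1 -> legal
(5,2): flips 1 -> legal
(5,4): flips 1 -> legal

Answer: (1,0) (2,0) (2,3) (2,4) (3,5) (4,0) (5,0) (5,1) (5,2) (5,4)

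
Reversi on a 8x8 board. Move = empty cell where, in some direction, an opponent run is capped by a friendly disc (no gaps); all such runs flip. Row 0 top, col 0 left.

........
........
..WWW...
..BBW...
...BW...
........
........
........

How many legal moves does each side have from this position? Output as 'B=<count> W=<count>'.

Answer: B=9 W=5

Derivation:
-- B to move --
(1,1): flips 1 -> legal
(1,2): flips 1 -> legal
(1,3): flips 1 -> legal
(1,4): flips 1 -> legal
(1,5): flips 1 -> legal
(2,1): no bracket -> illegal
(2,5): flips 1 -> legal
(3,1): no bracket -> illegal
(3,5): flips 1 -> legal
(4,5): flips 1 -> legal
(5,3): no bracket -> illegal
(5,4): no bracket -> illegal
(5,5): flips 1 -> legal
B mobility = 9
-- W to move --
(2,1): no bracket -> illegal
(3,1): flips 2 -> legal
(4,1): flips 1 -> legal
(4,2): flips 3 -> legal
(5,2): flips 1 -> legal
(5,3): flips 2 -> legal
(5,4): no bracket -> illegal
W mobility = 5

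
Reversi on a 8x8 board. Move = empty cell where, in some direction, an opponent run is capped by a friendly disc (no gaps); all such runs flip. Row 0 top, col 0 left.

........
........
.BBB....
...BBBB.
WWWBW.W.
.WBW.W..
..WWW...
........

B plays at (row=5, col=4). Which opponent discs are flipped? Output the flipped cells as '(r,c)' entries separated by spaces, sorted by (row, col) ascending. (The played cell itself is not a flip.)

Answer: (4,4) (5,3)

Derivation:
Dir NW: first cell 'B' (not opp) -> no flip
Dir N: opp run (4,4) capped by B -> flip
Dir NE: first cell '.' (not opp) -> no flip
Dir W: opp run (5,3) capped by B -> flip
Dir E: opp run (5,5), next='.' -> no flip
Dir SW: opp run (6,3), next='.' -> no flip
Dir S: opp run (6,4), next='.' -> no flip
Dir SE: first cell '.' (not opp) -> no flip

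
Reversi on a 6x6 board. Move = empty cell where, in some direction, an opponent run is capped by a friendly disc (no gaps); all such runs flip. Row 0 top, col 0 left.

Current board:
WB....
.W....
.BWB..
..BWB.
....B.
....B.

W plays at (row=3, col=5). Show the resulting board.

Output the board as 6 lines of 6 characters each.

Place W at (3,5); scan 8 dirs for brackets.
Dir NW: first cell '.' (not opp) -> no flip
Dir N: first cell '.' (not opp) -> no flip
Dir NE: edge -> no flip
Dir W: opp run (3,4) capped by W -> flip
Dir E: edge -> no flip
Dir SW: opp run (4,4), next='.' -> no flip
Dir S: first cell '.' (not opp) -> no flip
Dir SE: edge -> no flip
All flips: (3,4)

Answer: WB....
.W....
.BWB..
..BWWW
....B.
....B.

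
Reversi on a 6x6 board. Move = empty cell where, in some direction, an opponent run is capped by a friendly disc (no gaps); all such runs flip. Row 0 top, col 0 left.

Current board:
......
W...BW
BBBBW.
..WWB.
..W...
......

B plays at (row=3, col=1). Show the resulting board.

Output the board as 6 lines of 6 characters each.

Answer: ......
W...BW
BBBBW.
.BBBB.
..W...
......

Derivation:
Place B at (3,1); scan 8 dirs for brackets.
Dir NW: first cell 'B' (not opp) -> no flip
Dir N: first cell 'B' (not opp) -> no flip
Dir NE: first cell 'B' (not opp) -> no flip
Dir W: first cell '.' (not opp) -> no flip
Dir E: opp run (3,2) (3,3) capped by B -> flip
Dir SW: first cell '.' (not opp) -> no flip
Dir S: first cell '.' (not opp) -> no flip
Dir SE: opp run (4,2), next='.' -> no flip
All flips: (3,2) (3,3)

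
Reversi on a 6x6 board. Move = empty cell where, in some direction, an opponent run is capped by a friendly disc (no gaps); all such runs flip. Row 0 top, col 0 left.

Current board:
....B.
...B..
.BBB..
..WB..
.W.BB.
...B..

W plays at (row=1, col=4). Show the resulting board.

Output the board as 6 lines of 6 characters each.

Answer: ....B.
...BW.
.BBW..
..WB..
.W.BB.
...B..

Derivation:
Place W at (1,4); scan 8 dirs for brackets.
Dir NW: first cell '.' (not opp) -> no flip
Dir N: opp run (0,4), next=edge -> no flip
Dir NE: first cell '.' (not opp) -> no flip
Dir W: opp run (1,3), next='.' -> no flip
Dir E: first cell '.' (not opp) -> no flip
Dir SW: opp run (2,3) capped by W -> flip
Dir S: first cell '.' (not opp) -> no flip
Dir SE: first cell '.' (not opp) -> no flip
All flips: (2,3)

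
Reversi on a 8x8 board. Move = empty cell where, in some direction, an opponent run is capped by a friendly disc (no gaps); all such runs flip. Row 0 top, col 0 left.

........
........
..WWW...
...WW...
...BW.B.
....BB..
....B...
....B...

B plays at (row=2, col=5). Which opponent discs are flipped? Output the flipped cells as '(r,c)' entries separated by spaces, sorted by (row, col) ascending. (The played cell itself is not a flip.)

Dir NW: first cell '.' (not opp) -> no flip
Dir N: first cell '.' (not opp) -> no flip
Dir NE: first cell '.' (not opp) -> no flip
Dir W: opp run (2,4) (2,3) (2,2), next='.' -> no flip
Dir E: first cell '.' (not opp) -> no flip
Dir SW: opp run (3,4) capped by B -> flip
Dir S: first cell '.' (not opp) -> no flip
Dir SE: first cell '.' (not opp) -> no flip

Answer: (3,4)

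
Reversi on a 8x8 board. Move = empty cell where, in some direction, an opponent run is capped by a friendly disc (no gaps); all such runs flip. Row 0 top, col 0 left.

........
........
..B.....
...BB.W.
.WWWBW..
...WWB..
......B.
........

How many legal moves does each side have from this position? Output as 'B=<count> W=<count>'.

-- B to move --
(2,5): no bracket -> illegal
(2,6): no bracket -> illegal
(2,7): no bracket -> illegal
(3,0): no bracket -> illegal
(3,1): no bracket -> illegal
(3,2): no bracket -> illegal
(3,5): flips 1 -> legal
(3,7): no bracket -> illegal
(4,0): flips 3 -> legal
(4,6): flips 1 -> legal
(4,7): no bracket -> illegal
(5,0): no bracket -> illegal
(5,1): flips 1 -> legal
(5,2): flips 3 -> legal
(5,6): flips 1 -> legal
(6,2): flips 1 -> legal
(6,3): flips 2 -> legal
(6,4): flips 1 -> legal
(6,5): no bracket -> illegal
B mobility = 9
-- W to move --
(1,1): no bracket -> illegal
(1,2): no bracket -> illegal
(1,3): no bracket -> illegal
(2,1): no bracket -> illegal
(2,3): flips 2 -> legal
(2,4): flips 3 -> legal
(2,5): flips 1 -> legal
(3,1): no bracket -> illegal
(3,2): no bracket -> illegal
(3,5): flips 1 -> legal
(4,6): no bracket -> illegal
(5,6): flips 1 -> legal
(5,7): no bracket -> illegal
(6,4): no bracket -> illegal
(6,5): flips 1 -> legal
(6,7): no bracket -> illegal
(7,5): no bracket -> illegal
(7,6): no bracket -> illegal
(7,7): no bracket -> illegal
W mobility = 6

Answer: B=9 W=6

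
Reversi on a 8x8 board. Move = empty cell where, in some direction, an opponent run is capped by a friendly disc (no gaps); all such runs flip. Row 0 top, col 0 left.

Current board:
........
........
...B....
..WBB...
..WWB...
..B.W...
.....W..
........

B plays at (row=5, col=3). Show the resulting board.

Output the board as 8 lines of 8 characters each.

Place B at (5,3); scan 8 dirs for brackets.
Dir NW: opp run (4,2), next='.' -> no flip
Dir N: opp run (4,3) capped by B -> flip
Dir NE: first cell 'B' (not opp) -> no flip
Dir W: first cell 'B' (not opp) -> no flip
Dir E: opp run (5,4), next='.' -> no flip
Dir SW: first cell '.' (not opp) -> no flip
Dir S: first cell '.' (not opp) -> no flip
Dir SE: first cell '.' (not opp) -> no flip
All flips: (4,3)

Answer: ........
........
...B....
..WBB...
..WBB...
..BBW...
.....W..
........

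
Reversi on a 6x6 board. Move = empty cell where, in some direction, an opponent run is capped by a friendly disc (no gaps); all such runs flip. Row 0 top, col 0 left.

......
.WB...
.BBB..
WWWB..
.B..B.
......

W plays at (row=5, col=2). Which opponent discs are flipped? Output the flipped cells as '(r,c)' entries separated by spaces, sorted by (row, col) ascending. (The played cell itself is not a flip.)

Answer: (4,1)

Derivation:
Dir NW: opp run (4,1) capped by W -> flip
Dir N: first cell '.' (not opp) -> no flip
Dir NE: first cell '.' (not opp) -> no flip
Dir W: first cell '.' (not opp) -> no flip
Dir E: first cell '.' (not opp) -> no flip
Dir SW: edge -> no flip
Dir S: edge -> no flip
Dir SE: edge -> no flip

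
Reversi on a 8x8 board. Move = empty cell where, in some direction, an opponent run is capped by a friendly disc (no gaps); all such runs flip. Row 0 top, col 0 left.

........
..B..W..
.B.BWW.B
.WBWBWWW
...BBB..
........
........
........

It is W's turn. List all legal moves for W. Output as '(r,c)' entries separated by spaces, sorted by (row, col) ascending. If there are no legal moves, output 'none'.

(0,1): no bracket -> illegal
(0,2): no bracket -> illegal
(0,3): no bracket -> illegal
(1,0): no bracket -> illegal
(1,1): flips 1 -> legal
(1,3): flips 1 -> legal
(1,4): no bracket -> illegal
(1,6): no bracket -> illegal
(1,7): flips 1 -> legal
(2,0): no bracket -> illegal
(2,2): flips 1 -> legal
(2,6): no bracket -> illegal
(3,0): no bracket -> illegal
(4,1): no bracket -> illegal
(4,2): no bracket -> illegal
(4,6): no bracket -> illegal
(5,2): flips 2 -> legal
(5,3): flips 2 -> legal
(5,4): flips 3 -> legal
(5,5): flips 2 -> legal
(5,6): no bracket -> illegal

Answer: (1,1) (1,3) (1,7) (2,2) (5,2) (5,3) (5,4) (5,5)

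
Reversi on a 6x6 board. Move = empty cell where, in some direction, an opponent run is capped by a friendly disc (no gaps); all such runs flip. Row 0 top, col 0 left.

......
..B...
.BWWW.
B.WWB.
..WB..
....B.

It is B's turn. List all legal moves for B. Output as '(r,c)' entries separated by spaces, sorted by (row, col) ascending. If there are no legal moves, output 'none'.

Answer: (1,3) (1,4) (2,5) (3,1) (4,1) (5,2)

Derivation:
(1,1): no bracket -> illegal
(1,3): flips 2 -> legal
(1,4): flips 1 -> legal
(1,5): no bracket -> illegal
(2,5): flips 3 -> legal
(3,1): flips 2 -> legal
(3,5): no bracket -> illegal
(4,1): flips 1 -> legal
(4,4): no bracket -> illegal
(5,1): no bracket -> illegal
(5,2): flips 3 -> legal
(5,3): no bracket -> illegal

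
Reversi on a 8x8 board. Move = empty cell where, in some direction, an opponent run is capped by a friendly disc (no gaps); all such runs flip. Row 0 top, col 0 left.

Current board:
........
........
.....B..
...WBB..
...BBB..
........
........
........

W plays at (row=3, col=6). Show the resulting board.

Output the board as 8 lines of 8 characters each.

Place W at (3,6); scan 8 dirs for brackets.
Dir NW: opp run (2,5), next='.' -> no flip
Dir N: first cell '.' (not opp) -> no flip
Dir NE: first cell '.' (not opp) -> no flip
Dir W: opp run (3,5) (3,4) capped by W -> flip
Dir E: first cell '.' (not opp) -> no flip
Dir SW: opp run (4,5), next='.' -> no flip
Dir S: first cell '.' (not opp) -> no flip
Dir SE: first cell '.' (not opp) -> no flip
All flips: (3,4) (3,5)

Answer: ........
........
.....B..
...WWWW.
...BBB..
........
........
........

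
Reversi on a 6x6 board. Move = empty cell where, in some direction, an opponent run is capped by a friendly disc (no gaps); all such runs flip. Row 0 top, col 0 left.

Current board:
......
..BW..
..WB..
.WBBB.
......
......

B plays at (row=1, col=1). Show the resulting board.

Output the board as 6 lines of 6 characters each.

Place B at (1,1); scan 8 dirs for brackets.
Dir NW: first cell '.' (not opp) -> no flip
Dir N: first cell '.' (not opp) -> no flip
Dir NE: first cell '.' (not opp) -> no flip
Dir W: first cell '.' (not opp) -> no flip
Dir E: first cell 'B' (not opp) -> no flip
Dir SW: first cell '.' (not opp) -> no flip
Dir S: first cell '.' (not opp) -> no flip
Dir SE: opp run (2,2) capped by B -> flip
All flips: (2,2)

Answer: ......
.BBW..
..BB..
.WBBB.
......
......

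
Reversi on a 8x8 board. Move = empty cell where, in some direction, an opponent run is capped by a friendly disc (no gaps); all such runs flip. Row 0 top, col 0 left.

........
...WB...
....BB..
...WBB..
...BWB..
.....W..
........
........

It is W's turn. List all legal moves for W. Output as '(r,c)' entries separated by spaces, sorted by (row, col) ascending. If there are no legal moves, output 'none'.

(0,3): no bracket -> illegal
(0,4): flips 3 -> legal
(0,5): no bracket -> illegal
(1,5): flips 5 -> legal
(1,6): no bracket -> illegal
(2,3): no bracket -> illegal
(2,6): flips 1 -> legal
(3,2): no bracket -> illegal
(3,6): flips 2 -> legal
(4,2): flips 1 -> legal
(4,6): flips 3 -> legal
(5,2): no bracket -> illegal
(5,3): flips 1 -> legal
(5,4): no bracket -> illegal
(5,6): no bracket -> illegal

Answer: (0,4) (1,5) (2,6) (3,6) (4,2) (4,6) (5,3)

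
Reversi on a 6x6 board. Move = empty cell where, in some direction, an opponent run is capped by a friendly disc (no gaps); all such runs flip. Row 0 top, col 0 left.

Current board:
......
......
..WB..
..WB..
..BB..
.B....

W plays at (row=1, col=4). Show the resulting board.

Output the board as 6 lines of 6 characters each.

Place W at (1,4); scan 8 dirs for brackets.
Dir NW: first cell '.' (not opp) -> no flip
Dir N: first cell '.' (not opp) -> no flip
Dir NE: first cell '.' (not opp) -> no flip
Dir W: first cell '.' (not opp) -> no flip
Dir E: first cell '.' (not opp) -> no flip
Dir SW: opp run (2,3) capped by W -> flip
Dir S: first cell '.' (not opp) -> no flip
Dir SE: first cell '.' (not opp) -> no flip
All flips: (2,3)

Answer: ......
....W.
..WW..
..WB..
..BB..
.B....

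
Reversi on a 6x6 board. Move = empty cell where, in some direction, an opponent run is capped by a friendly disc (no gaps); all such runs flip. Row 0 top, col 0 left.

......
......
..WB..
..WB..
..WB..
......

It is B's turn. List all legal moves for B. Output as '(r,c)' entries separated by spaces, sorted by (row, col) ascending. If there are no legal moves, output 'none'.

Answer: (1,1) (2,1) (3,1) (4,1) (5,1)

Derivation:
(1,1): flips 1 -> legal
(1,2): no bracket -> illegal
(1,3): no bracket -> illegal
(2,1): flips 2 -> legal
(3,1): flips 1 -> legal
(4,1): flips 2 -> legal
(5,1): flips 1 -> legal
(5,2): no bracket -> illegal
(5,3): no bracket -> illegal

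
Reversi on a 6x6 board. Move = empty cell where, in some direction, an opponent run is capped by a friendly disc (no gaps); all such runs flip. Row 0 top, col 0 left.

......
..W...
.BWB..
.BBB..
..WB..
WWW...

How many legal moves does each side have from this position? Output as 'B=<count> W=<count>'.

-- B to move --
(0,1): flips 1 -> legal
(0,2): flips 2 -> legal
(0,3): flips 1 -> legal
(1,1): flips 1 -> legal
(1,3): flips 1 -> legal
(4,0): no bracket -> illegal
(4,1): flips 1 -> legal
(5,3): flips 1 -> legal
B mobility = 7
-- W to move --
(1,0): no bracket -> illegal
(1,1): no bracket -> illegal
(1,3): no bracket -> illegal
(1,4): no bracket -> illegal
(2,0): flips 2 -> legal
(2,4): flips 2 -> legal
(3,0): flips 1 -> legal
(3,4): flips 2 -> legal
(4,0): flips 1 -> legal
(4,1): no bracket -> illegal
(4,4): flips 2 -> legal
(5,3): no bracket -> illegal
(5,4): no bracket -> illegal
W mobility = 6

Answer: B=7 W=6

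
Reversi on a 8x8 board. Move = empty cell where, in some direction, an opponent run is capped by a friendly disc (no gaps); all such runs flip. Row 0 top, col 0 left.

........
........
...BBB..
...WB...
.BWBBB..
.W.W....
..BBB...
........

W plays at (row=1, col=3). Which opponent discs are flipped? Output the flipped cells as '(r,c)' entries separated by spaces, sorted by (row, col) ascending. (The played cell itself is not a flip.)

Answer: (2,3)

Derivation:
Dir NW: first cell '.' (not opp) -> no flip
Dir N: first cell '.' (not opp) -> no flip
Dir NE: first cell '.' (not opp) -> no flip
Dir W: first cell '.' (not opp) -> no flip
Dir E: first cell '.' (not opp) -> no flip
Dir SW: first cell '.' (not opp) -> no flip
Dir S: opp run (2,3) capped by W -> flip
Dir SE: opp run (2,4), next='.' -> no flip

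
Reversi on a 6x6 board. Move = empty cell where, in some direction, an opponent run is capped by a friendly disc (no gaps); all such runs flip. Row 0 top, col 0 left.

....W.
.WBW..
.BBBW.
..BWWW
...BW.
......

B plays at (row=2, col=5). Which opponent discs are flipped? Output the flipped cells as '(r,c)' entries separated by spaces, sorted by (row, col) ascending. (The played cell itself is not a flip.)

Dir NW: first cell '.' (not opp) -> no flip
Dir N: first cell '.' (not opp) -> no flip
Dir NE: edge -> no flip
Dir W: opp run (2,4) capped by B -> flip
Dir E: edge -> no flip
Dir SW: opp run (3,4) capped by B -> flip
Dir S: opp run (3,5), next='.' -> no flip
Dir SE: edge -> no flip

Answer: (2,4) (3,4)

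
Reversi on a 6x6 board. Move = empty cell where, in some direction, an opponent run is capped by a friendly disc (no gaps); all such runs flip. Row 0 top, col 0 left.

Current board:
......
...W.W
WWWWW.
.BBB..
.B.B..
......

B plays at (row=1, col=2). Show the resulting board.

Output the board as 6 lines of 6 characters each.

Answer: ......
..BW.W
WWBWW.
.BBB..
.B.B..
......

Derivation:
Place B at (1,2); scan 8 dirs for brackets.
Dir NW: first cell '.' (not opp) -> no flip
Dir N: first cell '.' (not opp) -> no flip
Dir NE: first cell '.' (not opp) -> no flip
Dir W: first cell '.' (not opp) -> no flip
Dir E: opp run (1,3), next='.' -> no flip
Dir SW: opp run (2,1), next='.' -> no flip
Dir S: opp run (2,2) capped by B -> flip
Dir SE: opp run (2,3), next='.' -> no flip
All flips: (2,2)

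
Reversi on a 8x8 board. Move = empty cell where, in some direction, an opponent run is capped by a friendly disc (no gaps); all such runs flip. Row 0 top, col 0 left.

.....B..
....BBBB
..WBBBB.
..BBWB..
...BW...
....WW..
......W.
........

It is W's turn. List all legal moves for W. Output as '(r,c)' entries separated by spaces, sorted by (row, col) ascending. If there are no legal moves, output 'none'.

(0,3): no bracket -> illegal
(0,4): flips 2 -> legal
(0,6): no bracket -> illegal
(0,7): flips 2 -> legal
(1,2): flips 1 -> legal
(1,3): no bracket -> illegal
(2,1): flips 2 -> legal
(2,7): flips 4 -> legal
(3,1): flips 2 -> legal
(3,6): flips 1 -> legal
(3,7): no bracket -> illegal
(4,1): no bracket -> illegal
(4,2): flips 2 -> legal
(4,5): no bracket -> illegal
(4,6): no bracket -> illegal
(5,2): flips 1 -> legal
(5,3): no bracket -> illegal

Answer: (0,4) (0,7) (1,2) (2,1) (2,7) (3,1) (3,6) (4,2) (5,2)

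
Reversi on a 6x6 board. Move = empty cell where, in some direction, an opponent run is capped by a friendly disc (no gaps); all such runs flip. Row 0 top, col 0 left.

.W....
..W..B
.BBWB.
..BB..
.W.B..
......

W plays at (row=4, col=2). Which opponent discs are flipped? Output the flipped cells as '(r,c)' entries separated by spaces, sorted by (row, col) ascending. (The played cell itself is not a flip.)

Answer: (2,2) (3,2)

Derivation:
Dir NW: first cell '.' (not opp) -> no flip
Dir N: opp run (3,2) (2,2) capped by W -> flip
Dir NE: opp run (3,3) (2,4) (1,5), next=edge -> no flip
Dir W: first cell 'W' (not opp) -> no flip
Dir E: opp run (4,3), next='.' -> no flip
Dir SW: first cell '.' (not opp) -> no flip
Dir S: first cell '.' (not opp) -> no flip
Dir SE: first cell '.' (not opp) -> no flip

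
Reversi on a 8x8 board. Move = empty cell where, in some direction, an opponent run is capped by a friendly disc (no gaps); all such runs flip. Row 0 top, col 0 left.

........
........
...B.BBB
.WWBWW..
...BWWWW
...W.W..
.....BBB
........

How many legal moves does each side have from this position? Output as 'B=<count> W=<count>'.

-- B to move --
(2,0): no bracket -> illegal
(2,1): flips 1 -> legal
(2,2): no bracket -> illegal
(2,4): no bracket -> illegal
(3,0): flips 2 -> legal
(3,6): flips 2 -> legal
(3,7): no bracket -> illegal
(4,0): no bracket -> illegal
(4,1): flips 1 -> legal
(4,2): no bracket -> illegal
(5,2): no bracket -> illegal
(5,4): no bracket -> illegal
(5,6): flips 2 -> legal
(5,7): no bracket -> illegal
(6,2): flips 3 -> legal
(6,3): flips 1 -> legal
(6,4): no bracket -> illegal
B mobility = 7
-- W to move --
(1,2): flips 1 -> legal
(1,3): flips 3 -> legal
(1,4): flips 1 -> legal
(1,5): flips 1 -> legal
(1,6): flips 1 -> legal
(1,7): flips 1 -> legal
(2,2): flips 1 -> legal
(2,4): no bracket -> illegal
(3,6): no bracket -> illegal
(3,7): no bracket -> illegal
(4,2): flips 1 -> legal
(5,2): flips 1 -> legal
(5,4): flips 1 -> legal
(5,6): no bracket -> illegal
(5,7): no bracket -> illegal
(6,4): no bracket -> illegal
(7,4): no bracket -> illegal
(7,5): flips 1 -> legal
(7,6): no bracket -> illegal
(7,7): flips 1 -> legal
W mobility = 12

Answer: B=7 W=12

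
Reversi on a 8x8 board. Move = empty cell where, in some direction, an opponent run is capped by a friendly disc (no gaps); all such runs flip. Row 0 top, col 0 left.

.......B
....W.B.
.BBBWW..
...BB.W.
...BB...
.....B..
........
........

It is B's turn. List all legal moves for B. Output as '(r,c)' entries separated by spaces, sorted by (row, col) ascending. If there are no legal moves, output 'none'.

Answer: (0,4) (0,5) (1,5) (2,6)

Derivation:
(0,3): no bracket -> illegal
(0,4): flips 2 -> legal
(0,5): flips 1 -> legal
(1,3): no bracket -> illegal
(1,5): flips 1 -> legal
(2,6): flips 2 -> legal
(2,7): no bracket -> illegal
(3,5): no bracket -> illegal
(3,7): no bracket -> illegal
(4,5): no bracket -> illegal
(4,6): no bracket -> illegal
(4,7): no bracket -> illegal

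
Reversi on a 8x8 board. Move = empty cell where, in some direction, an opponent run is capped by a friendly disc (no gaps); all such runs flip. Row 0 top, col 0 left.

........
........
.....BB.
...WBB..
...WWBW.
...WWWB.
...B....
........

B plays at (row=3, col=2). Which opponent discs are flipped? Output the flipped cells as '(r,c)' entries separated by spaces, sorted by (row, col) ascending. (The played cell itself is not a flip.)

Answer: (3,3)

Derivation:
Dir NW: first cell '.' (not opp) -> no flip
Dir N: first cell '.' (not opp) -> no flip
Dir NE: first cell '.' (not opp) -> no flip
Dir W: first cell '.' (not opp) -> no flip
Dir E: opp run (3,3) capped by B -> flip
Dir SW: first cell '.' (not opp) -> no flip
Dir S: first cell '.' (not opp) -> no flip
Dir SE: opp run (4,3) (5,4), next='.' -> no flip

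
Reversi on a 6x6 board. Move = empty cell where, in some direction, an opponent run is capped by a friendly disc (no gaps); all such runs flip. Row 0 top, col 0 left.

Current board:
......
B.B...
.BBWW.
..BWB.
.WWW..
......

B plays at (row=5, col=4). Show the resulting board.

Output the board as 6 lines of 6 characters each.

Place B at (5,4); scan 8 dirs for brackets.
Dir NW: opp run (4,3) capped by B -> flip
Dir N: first cell '.' (not opp) -> no flip
Dir NE: first cell '.' (not opp) -> no flip
Dir W: first cell '.' (not opp) -> no flip
Dir E: first cell '.' (not opp) -> no flip
Dir SW: edge -> no flip
Dir S: edge -> no flip
Dir SE: edge -> no flip
All flips: (4,3)

Answer: ......
B.B...
.BBWW.
..BWB.
.WWB..
....B.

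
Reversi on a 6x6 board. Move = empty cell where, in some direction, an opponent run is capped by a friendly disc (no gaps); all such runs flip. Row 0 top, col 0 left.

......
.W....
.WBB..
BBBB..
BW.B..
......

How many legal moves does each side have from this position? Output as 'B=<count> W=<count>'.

Answer: B=9 W=4

Derivation:
-- B to move --
(0,0): flips 1 -> legal
(0,1): flips 2 -> legal
(0,2): no bracket -> illegal
(1,0): flips 1 -> legal
(1,2): flips 1 -> legal
(2,0): flips 1 -> legal
(4,2): flips 1 -> legal
(5,0): flips 1 -> legal
(5,1): flips 1 -> legal
(5,2): flips 1 -> legal
B mobility = 9
-- W to move --
(1,2): no bracket -> illegal
(1,3): no bracket -> illegal
(1,4): flips 2 -> legal
(2,0): no bracket -> illegal
(2,4): flips 2 -> legal
(3,4): no bracket -> illegal
(4,2): no bracket -> illegal
(4,4): flips 2 -> legal
(5,0): no bracket -> illegal
(5,1): no bracket -> illegal
(5,2): no bracket -> illegal
(5,3): no bracket -> illegal
(5,4): flips 2 -> legal
W mobility = 4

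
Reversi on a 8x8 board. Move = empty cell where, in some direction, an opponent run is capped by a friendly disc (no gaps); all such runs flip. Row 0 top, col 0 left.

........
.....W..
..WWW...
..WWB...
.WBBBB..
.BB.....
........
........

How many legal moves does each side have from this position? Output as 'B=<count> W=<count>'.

Answer: B=9 W=10

Derivation:
-- B to move --
(0,4): no bracket -> illegal
(0,5): no bracket -> illegal
(0,6): flips 3 -> legal
(1,1): flips 2 -> legal
(1,2): flips 3 -> legal
(1,3): flips 2 -> legal
(1,4): flips 1 -> legal
(1,6): no bracket -> illegal
(2,1): flips 1 -> legal
(2,5): no bracket -> illegal
(2,6): no bracket -> illegal
(3,0): flips 1 -> legal
(3,1): flips 3 -> legal
(3,5): no bracket -> illegal
(4,0): flips 1 -> legal
(5,0): no bracket -> illegal
B mobility = 9
-- W to move --
(2,5): no bracket -> illegal
(3,1): no bracket -> illegal
(3,5): flips 1 -> legal
(3,6): no bracket -> illegal
(4,0): no bracket -> illegal
(4,6): flips 4 -> legal
(5,0): no bracket -> illegal
(5,3): flips 1 -> legal
(5,4): flips 3 -> legal
(5,5): flips 1 -> legal
(5,6): flips 2 -> legal
(6,0): flips 2 -> legal
(6,1): flips 1 -> legal
(6,2): flips 2 -> legal
(6,3): flips 1 -> legal
W mobility = 10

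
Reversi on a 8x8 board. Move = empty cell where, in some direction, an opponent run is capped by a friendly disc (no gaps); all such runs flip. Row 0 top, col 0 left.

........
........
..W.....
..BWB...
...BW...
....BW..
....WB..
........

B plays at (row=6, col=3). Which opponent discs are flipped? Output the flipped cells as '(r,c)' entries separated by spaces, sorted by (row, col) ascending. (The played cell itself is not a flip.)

Dir NW: first cell '.' (not opp) -> no flip
Dir N: first cell '.' (not opp) -> no flip
Dir NE: first cell 'B' (not opp) -> no flip
Dir W: first cell '.' (not opp) -> no flip
Dir E: opp run (6,4) capped by B -> flip
Dir SW: first cell '.' (not opp) -> no flip
Dir S: first cell '.' (not opp) -> no flip
Dir SE: first cell '.' (not opp) -> no flip

Answer: (6,4)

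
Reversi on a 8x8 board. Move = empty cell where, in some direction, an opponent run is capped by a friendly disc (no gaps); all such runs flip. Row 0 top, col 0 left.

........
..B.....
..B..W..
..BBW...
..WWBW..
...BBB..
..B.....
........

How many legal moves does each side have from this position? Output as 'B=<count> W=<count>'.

-- B to move --
(1,4): no bracket -> illegal
(1,5): no bracket -> illegal
(1,6): no bracket -> illegal
(2,3): no bracket -> illegal
(2,4): flips 1 -> legal
(2,6): no bracket -> illegal
(3,1): flips 1 -> legal
(3,5): flips 2 -> legal
(3,6): flips 1 -> legal
(4,1): flips 2 -> legal
(4,6): flips 1 -> legal
(5,1): flips 1 -> legal
(5,2): flips 1 -> legal
(5,6): no bracket -> illegal
B mobility = 8
-- W to move --
(0,1): no bracket -> illegal
(0,2): flips 3 -> legal
(0,3): no bracket -> illegal
(1,1): no bracket -> illegal
(1,3): no bracket -> illegal
(2,1): flips 1 -> legal
(2,3): flips 1 -> legal
(2,4): flips 1 -> legal
(3,1): flips 2 -> legal
(3,5): no bracket -> illegal
(4,1): no bracket -> illegal
(4,6): no bracket -> illegal
(5,1): no bracket -> illegal
(5,2): no bracket -> illegal
(5,6): no bracket -> illegal
(6,1): no bracket -> illegal
(6,3): flips 2 -> legal
(6,4): flips 3 -> legal
(6,5): flips 2 -> legal
(6,6): no bracket -> illegal
(7,1): no bracket -> illegal
(7,2): no bracket -> illegal
(7,3): no bracket -> illegal
W mobility = 8

Answer: B=8 W=8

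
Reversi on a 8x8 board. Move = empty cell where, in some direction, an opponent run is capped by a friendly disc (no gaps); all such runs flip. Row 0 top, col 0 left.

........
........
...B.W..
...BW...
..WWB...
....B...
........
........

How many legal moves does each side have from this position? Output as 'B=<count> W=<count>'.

Answer: B=7 W=7

Derivation:
-- B to move --
(1,4): no bracket -> illegal
(1,5): no bracket -> illegal
(1,6): no bracket -> illegal
(2,4): flips 1 -> legal
(2,6): no bracket -> illegal
(3,1): no bracket -> illegal
(3,2): flips 1 -> legal
(3,5): flips 1 -> legal
(3,6): no bracket -> illegal
(4,1): flips 2 -> legal
(4,5): flips 1 -> legal
(5,1): flips 1 -> legal
(5,2): no bracket -> illegal
(5,3): flips 1 -> legal
B mobility = 7
-- W to move --
(1,2): flips 1 -> legal
(1,3): flips 2 -> legal
(1,4): no bracket -> illegal
(2,2): no bracket -> illegal
(2,4): flips 1 -> legal
(3,2): flips 1 -> legal
(3,5): no bracket -> illegal
(4,5): flips 1 -> legal
(5,3): no bracket -> illegal
(5,5): no bracket -> illegal
(6,3): no bracket -> illegal
(6,4): flips 2 -> legal
(6,5): flips 1 -> legal
W mobility = 7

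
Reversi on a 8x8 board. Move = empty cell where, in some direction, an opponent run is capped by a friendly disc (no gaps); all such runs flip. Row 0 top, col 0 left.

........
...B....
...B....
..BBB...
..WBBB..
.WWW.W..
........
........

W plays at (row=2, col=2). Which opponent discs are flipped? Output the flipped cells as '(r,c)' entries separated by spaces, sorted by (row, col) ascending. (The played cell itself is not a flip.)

Answer: (3,2) (3,3) (4,4)

Derivation:
Dir NW: first cell '.' (not opp) -> no flip
Dir N: first cell '.' (not opp) -> no flip
Dir NE: opp run (1,3), next='.' -> no flip
Dir W: first cell '.' (not opp) -> no flip
Dir E: opp run (2,3), next='.' -> no flip
Dir SW: first cell '.' (not opp) -> no flip
Dir S: opp run (3,2) capped by W -> flip
Dir SE: opp run (3,3) (4,4) capped by W -> flip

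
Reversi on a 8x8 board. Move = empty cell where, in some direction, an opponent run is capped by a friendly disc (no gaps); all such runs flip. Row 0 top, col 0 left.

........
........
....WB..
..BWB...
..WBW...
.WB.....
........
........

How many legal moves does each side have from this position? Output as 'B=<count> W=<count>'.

-- B to move --
(1,3): no bracket -> illegal
(1,4): flips 1 -> legal
(1,5): no bracket -> illegal
(2,2): no bracket -> illegal
(2,3): flips 2 -> legal
(3,1): no bracket -> illegal
(3,5): no bracket -> illegal
(4,0): no bracket -> illegal
(4,1): flips 1 -> legal
(4,5): flips 1 -> legal
(5,0): flips 1 -> legal
(5,3): no bracket -> illegal
(5,4): flips 1 -> legal
(5,5): no bracket -> illegal
(6,0): no bracket -> illegal
(6,1): no bracket -> illegal
(6,2): no bracket -> illegal
B mobility = 6
-- W to move --
(1,4): no bracket -> illegal
(1,5): no bracket -> illegal
(1,6): no bracket -> illegal
(2,1): no bracket -> illegal
(2,2): flips 1 -> legal
(2,3): no bracket -> illegal
(2,6): flips 1 -> legal
(3,1): flips 1 -> legal
(3,5): flips 1 -> legal
(3,6): no bracket -> illegal
(4,1): no bracket -> illegal
(4,5): no bracket -> illegal
(5,3): flips 2 -> legal
(5,4): no bracket -> illegal
(6,1): no bracket -> illegal
(6,2): flips 1 -> legal
(6,3): no bracket -> illegal
W mobility = 6

Answer: B=6 W=6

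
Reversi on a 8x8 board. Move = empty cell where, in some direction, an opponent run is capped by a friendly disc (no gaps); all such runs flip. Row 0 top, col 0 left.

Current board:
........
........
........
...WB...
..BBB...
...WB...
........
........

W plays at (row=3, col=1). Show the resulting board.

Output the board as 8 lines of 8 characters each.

Answer: ........
........
........
.W.WB...
..WBB...
...WB...
........
........

Derivation:
Place W at (3,1); scan 8 dirs for brackets.
Dir NW: first cell '.' (not opp) -> no flip
Dir N: first cell '.' (not opp) -> no flip
Dir NE: first cell '.' (not opp) -> no flip
Dir W: first cell '.' (not opp) -> no flip
Dir E: first cell '.' (not opp) -> no flip
Dir SW: first cell '.' (not opp) -> no flip
Dir S: first cell '.' (not opp) -> no flip
Dir SE: opp run (4,2) capped by W -> flip
All flips: (4,2)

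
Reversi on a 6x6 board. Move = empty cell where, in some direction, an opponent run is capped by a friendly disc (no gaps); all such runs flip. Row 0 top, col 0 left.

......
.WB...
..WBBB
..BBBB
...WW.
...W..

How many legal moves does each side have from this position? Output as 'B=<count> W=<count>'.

Answer: B=6 W=5

Derivation:
-- B to move --
(0,0): flips 2 -> legal
(0,1): no bracket -> illegal
(0,2): no bracket -> illegal
(1,0): flips 1 -> legal
(1,3): no bracket -> illegal
(2,0): no bracket -> illegal
(2,1): flips 1 -> legal
(3,1): no bracket -> illegal
(4,2): no bracket -> illegal
(4,5): no bracket -> illegal
(5,2): flips 1 -> legal
(5,4): flips 2 -> legal
(5,5): flips 1 -> legal
B mobility = 6
-- W to move --
(0,1): no bracket -> illegal
(0,2): flips 1 -> legal
(0,3): no bracket -> illegal
(1,3): flips 3 -> legal
(1,4): flips 2 -> legal
(1,5): no bracket -> illegal
(2,1): flips 1 -> legal
(3,1): no bracket -> illegal
(4,1): no bracket -> illegal
(4,2): flips 1 -> legal
(4,5): no bracket -> illegal
W mobility = 5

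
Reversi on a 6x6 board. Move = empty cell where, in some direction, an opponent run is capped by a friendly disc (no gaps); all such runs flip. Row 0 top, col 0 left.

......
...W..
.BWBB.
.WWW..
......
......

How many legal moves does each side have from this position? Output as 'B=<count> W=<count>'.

-- B to move --
(0,2): flips 1 -> legal
(0,3): flips 1 -> legal
(0,4): no bracket -> illegal
(1,1): no bracket -> illegal
(1,2): no bracket -> illegal
(1,4): no bracket -> illegal
(2,0): no bracket -> illegal
(3,0): no bracket -> illegal
(3,4): no bracket -> illegal
(4,0): no bracket -> illegal
(4,1): flips 2 -> legal
(4,2): flips 1 -> legal
(4,3): flips 2 -> legal
(4,4): no bracket -> illegal
B mobility = 5
-- W to move --
(1,0): flips 1 -> legal
(1,1): flips 1 -> legal
(1,2): no bracket -> illegal
(1,4): flips 1 -> legal
(1,5): flips 1 -> legal
(2,0): flips 1 -> legal
(2,5): flips 2 -> legal
(3,0): no bracket -> illegal
(3,4): no bracket -> illegal
(3,5): flips 1 -> legal
W mobility = 7

Answer: B=5 W=7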